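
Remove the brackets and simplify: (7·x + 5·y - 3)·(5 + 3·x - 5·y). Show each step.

(7·x + 5·y - 3)·(5 + 3·x - 5·y)
= 35·x + 21·x^2 - 35·x·y + 25·y + 15·x·y - 25·y^2 - 15 - 9·x + 15·y    [distributive law]
= 26·x + 21·x^2 - 20·x·y + 40·y - 25·y^2 - 15    [combine like terms]

26·x + 21·x^2 - 20·x·y + 40·y - 25·y^2 - 15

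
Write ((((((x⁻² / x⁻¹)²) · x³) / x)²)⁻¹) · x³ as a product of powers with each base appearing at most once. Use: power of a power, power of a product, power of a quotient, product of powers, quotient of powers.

((((((x⁻² / x⁻¹)²) · x³) / x)²)⁻¹) · x³
= (((((x⁻² / x⁻¹)²) · x³) / x)⁻²) · x³    [power of a power]
= (((((x⁻² / x⁻¹)²) · x³)⁻²) / (x⁻²)) · x³    [power of a quotient]
= (((((x⁻² / x⁻¹)²)⁻²) · ((x³)⁻²)) / (x⁻²)) · x³    [power of a product]
= ((((x⁻² / x⁻¹)⁻⁴) · ((x³)⁻²)) / (x⁻²)) · x³    [power of a power]
= (((((x⁻²)⁻⁴) / ((x⁻¹)⁻⁴)) · ((x³)⁻²)) / (x⁻²)) · x³    [power of a quotient]
= (((x⁸ / ((x⁻¹)⁻⁴)) · ((x³)⁻²)) / (x⁻²)) · x³    [power of a power]
= (((x⁸ / x⁴) · ((x³)⁻²)) / (x⁻²)) · x³    [power of a power]
= ((x⁴ · ((x³)⁻²)) / (x⁻²)) · x³    [quotient of powers]
= ((x⁴ · x⁻⁶) / (x⁻²)) · x³    [power of a power]
= (x⁻² / (x⁻²)) · x³    [product of powers]
= x⁰ · x³    [quotient of powers]
= x³    [product of powers]

x³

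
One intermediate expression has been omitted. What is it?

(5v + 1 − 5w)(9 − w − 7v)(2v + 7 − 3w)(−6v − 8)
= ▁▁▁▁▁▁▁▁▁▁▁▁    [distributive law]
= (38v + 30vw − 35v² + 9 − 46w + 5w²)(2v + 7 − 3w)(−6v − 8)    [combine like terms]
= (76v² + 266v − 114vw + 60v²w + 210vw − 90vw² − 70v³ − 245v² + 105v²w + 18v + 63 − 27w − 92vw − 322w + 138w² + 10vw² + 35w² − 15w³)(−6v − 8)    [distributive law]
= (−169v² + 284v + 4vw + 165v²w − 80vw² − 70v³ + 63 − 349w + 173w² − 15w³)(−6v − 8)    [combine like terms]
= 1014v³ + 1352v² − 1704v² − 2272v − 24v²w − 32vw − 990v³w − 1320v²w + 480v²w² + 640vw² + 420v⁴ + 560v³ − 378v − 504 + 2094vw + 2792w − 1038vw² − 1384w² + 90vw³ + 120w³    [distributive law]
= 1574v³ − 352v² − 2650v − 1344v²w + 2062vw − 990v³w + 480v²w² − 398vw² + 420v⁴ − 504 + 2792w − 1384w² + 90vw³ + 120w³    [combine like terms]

Applying distributive law to the line above:

(45v − 5vw − 35v² + 9 − w − 7v − 45w + 5w² + 35vw)(2v + 7 − 3w)(−6v − 8)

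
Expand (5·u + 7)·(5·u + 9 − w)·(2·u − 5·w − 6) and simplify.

50·u^3 − 135·u^2·w + 10·u^2 − 384·u·w − 354·u + 25·u·w^2 − 273·w − 378 + 35·w^2

(5·u + 7)·(5·u + 9 − w)·(2·u − 5·w − 6)
= (25·u^2 + 45·u − 5·u·w + 35·u + 63 − 7·w)·(2·u − 5·w − 6)    [distributive law]
= (25·u^2 + 80·u − 5·u·w + 63 − 7·w)·(2·u − 5·w − 6)    [combine like terms]
= 50·u^3 − 125·u^2·w − 150·u^2 + 160·u^2 − 400·u·w − 480·u − 10·u^2·w + 25·u·w^2 + 30·u·w + 126·u − 315·w − 378 − 14·u·w + 35·w^2 + 42·w    [distributive law]
= 50·u^3 − 135·u^2·w + 10·u^2 − 384·u·w − 354·u + 25·u·w^2 − 273·w − 378 + 35·w^2    [combine like terms]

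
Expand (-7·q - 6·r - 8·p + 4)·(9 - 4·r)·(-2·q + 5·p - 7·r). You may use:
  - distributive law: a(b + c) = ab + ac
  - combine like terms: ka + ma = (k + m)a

126·q² - 171·p·q + 581·q·r - 56·q²·r + 76·p·q·r - 244·q·r² + 154·p·r + 490·r² - 104·p·r² - 168·r³ - 360·p² + 160·p²·r - 72·q + 180·p - 252·r

(-7·q - 6·r - 8·p + 4)·(9 - 4·r)·(-2·q + 5·p - 7·r)
= (-63·q + 28·q·r - 54·r + 24·r² - 72·p + 32·p·r + 36 - 16·r)·(-2·q + 5·p - 7·r)    [distributive law]
= (-63·q + 28·q·r - 70·r + 24·r² - 72·p + 32·p·r + 36)·(-2·q + 5·p - 7·r)    [combine like terms]
= 126·q² - 315·p·q + 441·q·r - 56·q²·r + 140·p·q·r - 196·q·r² + 140·q·r - 350·p·r + 490·r² - 48·q·r² + 120·p·r² - 168·r³ + 144·p·q - 360·p² + 504·p·r - 64·p·q·r + 160·p²·r - 224·p·r² - 72·q + 180·p - 252·r    [distributive law]
= 126·q² - 171·p·q + 581·q·r - 56·q²·r + 76·p·q·r - 244·q·r² + 154·p·r + 490·r² - 104·p·r² - 168·r³ - 360·p² + 160·p²·r - 72·q + 180·p - 252·r    [combine like terms]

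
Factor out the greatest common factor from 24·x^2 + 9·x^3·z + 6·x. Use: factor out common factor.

24·x^2 + 9·x^3·z + 6·x
= 3(8·x^2 + 3·x^3·z + 2·x)    [factor out 3]
= 3·x(8·x + 3·x^2·z + 2)    [factor out x]

3·x(8·x + 3·x^2·z + 2)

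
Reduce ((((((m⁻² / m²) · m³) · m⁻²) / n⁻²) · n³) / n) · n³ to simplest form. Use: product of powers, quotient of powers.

m⁻³·n⁷

((((((m⁻² / m²) · m³) · m⁻²) / n⁻²) · n³) / n) · n³
= (((((m⁻⁴ · m³) · m⁻²) / n⁻²) · n³) / n) · n³    [quotient of powers]
= ((((m⁻¹ · m⁻²) / n⁻²) · n³) / n) · n³    [product of powers]
= (((m⁻³ / n⁻²) · n³) / n) · n³    [product of powers]
= m⁻³·n⁷    [quotient of powers; product of powers]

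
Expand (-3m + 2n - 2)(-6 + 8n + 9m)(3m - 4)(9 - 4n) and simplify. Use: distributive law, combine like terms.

-594m^2n + 72m^2n^2 - 684mn + 672mn^2 - 729m^3 + 324m^3n + 972m^2 + 1200n - 1024n^2 - 192mn^3 + 256n^3 + 324m - 432

(-3m + 2n - 2)(-6 + 8n + 9m)(3m - 4)(9 - 4n)
= (18m - 24mn - 27m^2 - 12n + 16n^2 + 18mn + 12 - 16n - 18m)(3m - 4)(9 - 4n)    [distributive law]
= (-6mn - 27m^2 - 28n + 16n^2 + 12)(3m - 4)(9 - 4n)    [combine like terms]
= (-18m^2n + 24mn - 81m^3 + 108m^2 - 84mn + 112n + 48mn^2 - 64n^2 + 36m - 48)(9 - 4n)    [distributive law]
= (-18m^2n - 60mn - 81m^3 + 108m^2 + 112n + 48mn^2 - 64n^2 + 36m - 48)(9 - 4n)    [combine like terms]
= -162m^2n + 72m^2n^2 - 540mn + 240mn^2 - 729m^3 + 324m^3n + 972m^2 - 432m^2n + 1008n - 448n^2 + 432mn^2 - 192mn^3 - 576n^2 + 256n^3 + 324m - 144mn - 432 + 192n    [distributive law]
= -594m^2n + 72m^2n^2 - 684mn + 672mn^2 - 729m^3 + 324m^3n + 972m^2 + 1200n - 1024n^2 - 192mn^3 + 256n^3 + 324m - 432    [combine like terms]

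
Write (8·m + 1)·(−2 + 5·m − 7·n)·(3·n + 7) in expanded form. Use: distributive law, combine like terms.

(8·m + 1)·(−2 + 5·m − 7·n)·(3·n + 7)
= (−16·m + 40·m^2 − 56·m·n − 2 + 5·m − 7·n)·(3·n + 7)    [distributive law]
= (−11·m + 40·m^2 − 56·m·n − 2 − 7·n)·(3·n + 7)    [combine like terms]
= −33·m·n − 77·m + 120·m^2·n + 280·m^2 − 168·m·n^2 − 392·m·n − 6·n − 14 − 21·n^2 − 49·n    [distributive law]
= −425·m·n − 77·m + 120·m^2·n + 280·m^2 − 168·m·n^2 − 55·n − 14 − 21·n^2    [combine like terms]

−425·m·n − 77·m + 120·m^2·n + 280·m^2 − 168·m·n^2 − 55·n − 14 − 21·n^2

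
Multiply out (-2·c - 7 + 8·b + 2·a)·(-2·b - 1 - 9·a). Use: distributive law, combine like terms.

(-2·c - 7 + 8·b + 2·a)·(-2·b - 1 - 9·a)
= 4·b·c + 2·c + 18·a·c + 14·b + 7 + 63·a - 16·b^2 - 8·b - 72·a·b - 4·a·b - 2·a - 18·a^2    [distributive law]
= 4·b·c + 2·c + 18·a·c + 6·b + 7 + 61·a - 16·b^2 - 76·a·b - 18·a^2    [combine like terms]

4·b·c + 2·c + 18·a·c + 6·b + 7 + 61·a - 16·b^2 - 76·a·b - 18·a^2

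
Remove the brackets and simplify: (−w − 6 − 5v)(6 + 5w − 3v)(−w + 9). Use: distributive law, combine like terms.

−9w^2 − 288w + 5w^3 + 22vw^2 − 186vw − 324 − 108v − 15v^2w + 135v^2

(−w − 6 − 5v)(6 + 5w − 3v)(−w + 9)
= (−6w − 5w^2 + 3vw − 36 − 30w + 18v − 30v − 25vw + 15v^2)(−w + 9)    [distributive law]
= (−36w − 5w^2 − 22vw − 36 − 12v + 15v^2)(−w + 9)    [combine like terms]
= 36w^2 − 324w + 5w^3 − 45w^2 + 22vw^2 − 198vw + 36w − 324 + 12vw − 108v − 15v^2w + 135v^2    [distributive law]
= −9w^2 − 288w + 5w^3 + 22vw^2 − 186vw − 324 − 108v − 15v^2w + 135v^2    [combine like terms]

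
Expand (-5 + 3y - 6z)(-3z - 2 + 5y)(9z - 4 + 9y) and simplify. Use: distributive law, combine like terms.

171z² - 18z + 120yz - 40 + 214y - 339y² - 189yz² - 216y²z + 135y³ + 162z³

(-5 + 3y - 6z)(-3z - 2 + 5y)(9z - 4 + 9y)
= (15z + 10 - 25y - 9yz - 6y + 15y² + 18z² + 12z - 30yz)(9z - 4 + 9y)    [distributive law]
= (27z + 10 - 31y - 39yz + 15y² + 18z²)(9z - 4 + 9y)    [combine like terms]
= 243z² - 108z + 243yz + 90z - 40 + 90y - 279yz + 124y - 279y² - 351yz² + 156yz - 351y²z + 135y²z - 60y² + 135y³ + 162z³ - 72z² + 162yz²    [distributive law]
= 171z² - 18z + 120yz - 40 + 214y - 339y² - 189yz² - 216y²z + 135y³ + 162z³    [combine like terms]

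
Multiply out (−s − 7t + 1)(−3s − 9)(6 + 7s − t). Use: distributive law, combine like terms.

60s^2 + 21s^3 + 144s^2t − 27s + 561st − 21st^2 + 387t − 63t^2 − 54

(−s − 7t + 1)(−3s − 9)(6 + 7s − t)
= (3s^2 + 9s + 21st + 63t − 3s − 9)(6 + 7s − t)    [distributive law]
= (3s^2 + 6s + 21st + 63t − 9)(6 + 7s − t)    [combine like terms]
= 18s^2 + 21s^3 − 3s^2t + 36s + 42s^2 − 6st + 126st + 147s^2t − 21st^2 + 378t + 441st − 63t^2 − 54 − 63s + 9t    [distributive law]
= 60s^2 + 21s^3 + 144s^2t − 27s + 561st − 21st^2 + 387t − 63t^2 − 54    [combine like terms]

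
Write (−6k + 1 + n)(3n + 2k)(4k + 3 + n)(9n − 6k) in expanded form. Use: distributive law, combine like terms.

(−6k + 1 + n)(3n + 2k)(4k + 3 + n)(9n − 6k)
= (−18kn − 12k² + 3n + 2k + 3n² + 2kn)(4k + 3 + n)(9n − 6k)    [distributive law]
= (−16kn − 12k² + 3n + 2k + 3n²)(4k + 3 + n)(9n − 6k)    [combine like terms]
= (−64k²n − 48kn − 16kn² − 48k³ − 36k² − 12k²n + 12kn + 9n + 3n² + 8k² + 6k + 2kn + 12kn² + 9n² + 3n³)(9n − 6k)    [distributive law]
= (−76k²n − 34kn − 4kn² − 48k³ − 28k² + 9n + 12n² + 6k + 3n³)(9n − 6k)    [combine like terms]
= −684k²n² + 456k³n − 306kn² + 204k²n − 36kn³ + 24k²n² − 432k³n + 288k⁴ − 252k²n + 168k³ + 81n² − 54kn + 108n³ − 72kn² + 54kn − 36k² + 27n⁴ − 18kn³    [distributive law]
= −660k²n² + 24k³n − 378kn² − 48k²n − 54kn³ + 288k⁴ + 168k³ + 81n² + 108n³ − 36k² + 27n⁴    [combine like terms]

−660k²n² + 24k³n − 378kn² − 48k²n − 54kn³ + 288k⁴ + 168k³ + 81n² + 108n³ − 36k² + 27n⁴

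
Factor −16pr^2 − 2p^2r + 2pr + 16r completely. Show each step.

2r(−8pr − p^2 + p + 8)

−16pr^2 − 2p^2r + 2pr + 16r
= 2(−8pr^2 − p^2r + pr + 8r)    [factor out 2]
= 2r(−8pr − p^2 + p + 8)    [factor out r]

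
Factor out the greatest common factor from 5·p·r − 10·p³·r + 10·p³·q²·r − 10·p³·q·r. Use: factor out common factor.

5·p·r(1 − 2·p² + 2·p²·q² − 2·p²·q)

5·p·r − 10·p³·r + 10·p³·q²·r − 10·p³·q·r
= 5(p·r − 2·p³·r + 2·p³·q²·r − 2·p³·q·r)    [factor out 5]
= 5·p·r(1 − 2·p² + 2·p²·q² − 2·p²·q)    [factor out p·r]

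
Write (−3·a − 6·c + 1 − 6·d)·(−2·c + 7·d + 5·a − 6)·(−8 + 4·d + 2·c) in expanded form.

(−3·a − 6·c + 1 − 6·d)·(−2·c + 7·d + 5·a − 6)·(−8 + 4·d + 2·c)
= (6·a·c − 21·a·d − 15·a^2 + 18·a + 12·c^2 − 42·c·d − 30·a·c + 36·c − 2·c + 7·d + 5·a − 6 + 12·c·d − 42·d^2 − 30·a·d + 36·d)·(−8 + 4·d + 2·c)    [distributive law]
= (−24·a·c − 51·a·d − 15·a^2 + 23·a + 12·c^2 − 30·c·d + 34·c + 43·d − 6 − 42·d^2)·(−8 + 4·d + 2·c)    [combine like terms]
= 192·a·c − 96·a·c·d − 48·a·c^2 + 408·a·d − 204·a·d^2 − 102·a·c·d + 120·a^2 − 60·a^2·d − 30·a^2·c − 184·a + 92·a·d + 46·a·c − 96·c^2 + 48·c^2·d + 24·c^3 + 240·c·d − 120·c·d^2 − 60·c^2·d − 272·c + 136·c·d + 68·c^2 − 344·d + 172·d^2 + 86·c·d + 48 − 24·d − 12·c + 336·d^2 − 168·d^3 − 84·c·d^2    [distributive law]
= 238·a·c − 198·a·c·d − 48·a·c^2 + 500·a·d − 204·a·d^2 + 120·a^2 − 60·a^2·d − 30·a^2·c − 184·a − 28·c^2 − 12·c^2·d + 24·c^3 + 462·c·d − 204·c·d^2 − 284·c − 368·d + 508·d^2 + 48 − 168·d^3    [combine like terms]

238·a·c − 198·a·c·d − 48·a·c^2 + 500·a·d − 204·a·d^2 + 120·a^2 − 60·a^2·d − 30·a^2·c − 184·a − 28·c^2 − 12·c^2·d + 24·c^3 + 462·c·d − 204·c·d^2 − 284·c − 368·d + 508·d^2 + 48 − 168·d^3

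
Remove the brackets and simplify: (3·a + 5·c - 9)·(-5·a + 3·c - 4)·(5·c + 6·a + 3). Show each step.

(3·a + 5·c - 9)·(-5·a + 3·c - 4)·(5·c + 6·a + 3)
= (-15·a² + 9·a·c - 12·a - 25·a·c + 15·c² - 20·c + 45·a - 27·c + 36)·(5·c + 6·a + 3)    [distributive law]
= (-15·a² - 16·a·c + 33·a + 15·c² - 47·c + 36)·(5·c + 6·a + 3)    [combine like terms]
= -75·a²·c - 90·a³ - 45·a² - 80·a·c² - 96·a²·c - 48·a·c + 165·a·c + 198·a² + 99·a + 75·c³ + 90·a·c² + 45·c² - 235·c² - 282·a·c - 141·c + 180·c + 216·a + 108    [distributive law]
= -171·a²·c - 90·a³ + 153·a² + 10·a·c² - 165·a·c + 315·a + 75·c³ - 190·c² + 39·c + 108    [combine like terms]

-171·a²·c - 90·a³ + 153·a² + 10·a·c² - 165·a·c + 315·a + 75·c³ - 190·c² + 39·c + 108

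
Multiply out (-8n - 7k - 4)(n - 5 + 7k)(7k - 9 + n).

-119kn² + 108n² - 8n³ + 826kn - 304n - 490k²n + 490k² + 77k - 343k³ - 180

(-8n - 7k - 4)(n - 5 + 7k)(7k - 9 + n)
= (-8n² + 40n - 56kn - 7kn + 35k - 49k² - 4n + 20 - 28k)(7k - 9 + n)    [distributive law]
= (-8n² + 36n - 63kn + 7k - 49k² + 20)(7k - 9 + n)    [combine like terms]
= -56kn² + 72n² - 8n³ + 252kn - 324n + 36n² - 441k²n + 567kn - 63kn² + 49k² - 63k + 7kn - 343k³ + 441k² - 49k²n + 140k - 180 + 20n    [distributive law]
= -119kn² + 108n² - 8n³ + 826kn - 304n - 490k²n + 490k² + 77k - 343k³ - 180    [combine like terms]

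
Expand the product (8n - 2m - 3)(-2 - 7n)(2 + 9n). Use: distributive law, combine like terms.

64n - 67n² - 504n³ + 8m + 64mn + 126mn² + 12

(8n - 2m - 3)(-2 - 7n)(2 + 9n)
= (-16n - 56n² + 4m + 14mn + 6 + 21n)(2 + 9n)    [distributive law]
= (5n - 56n² + 4m + 14mn + 6)(2 + 9n)    [combine like terms]
= 10n + 45n² - 112n² - 504n³ + 8m + 36mn + 28mn + 126mn² + 12 + 54n    [distributive law]
= 64n - 67n² - 504n³ + 8m + 64mn + 126mn² + 12    [combine like terms]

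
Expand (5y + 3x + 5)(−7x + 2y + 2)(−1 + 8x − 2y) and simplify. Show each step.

(5y + 3x + 5)(−7x + 2y + 2)(−1 + 8x − 2y)
= (−35xy + 10y^2 + 10y − 21x^2 + 6xy + 6x − 35x + 10y + 10)(−1 + 8x − 2y)    [distributive law]
= (−29xy + 10y^2 + 20y − 21x^2 − 29x + 10)(−1 + 8x − 2y)    [combine like terms]
= 29xy − 232x^2y + 58xy^2 − 10y^2 + 80xy^2 − 20y^3 − 20y + 160xy − 40y^2 + 21x^2 − 168x^3 + 42x^2y + 29x − 232x^2 + 58xy − 10 + 80x − 20y    [distributive law]
= 247xy − 190x^2y + 138xy^2 − 50y^2 − 20y^3 − 40y − 211x^2 − 168x^3 + 109x − 10    [combine like terms]

247xy − 190x^2y + 138xy^2 − 50y^2 − 20y^3 − 40y − 211x^2 − 168x^3 + 109x − 10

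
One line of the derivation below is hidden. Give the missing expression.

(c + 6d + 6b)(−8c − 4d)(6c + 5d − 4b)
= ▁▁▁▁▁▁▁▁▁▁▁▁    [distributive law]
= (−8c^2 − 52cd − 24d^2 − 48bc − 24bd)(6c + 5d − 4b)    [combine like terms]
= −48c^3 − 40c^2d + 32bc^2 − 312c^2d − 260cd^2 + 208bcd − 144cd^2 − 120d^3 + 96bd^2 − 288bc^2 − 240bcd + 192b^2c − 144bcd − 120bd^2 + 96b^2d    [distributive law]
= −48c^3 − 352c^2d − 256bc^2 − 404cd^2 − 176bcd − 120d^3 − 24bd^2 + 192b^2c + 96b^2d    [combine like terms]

Applying distributive law to the line above:

(−8c^2 − 4cd − 48cd − 24d^2 − 48bc − 24bd)(6c + 5d − 4b)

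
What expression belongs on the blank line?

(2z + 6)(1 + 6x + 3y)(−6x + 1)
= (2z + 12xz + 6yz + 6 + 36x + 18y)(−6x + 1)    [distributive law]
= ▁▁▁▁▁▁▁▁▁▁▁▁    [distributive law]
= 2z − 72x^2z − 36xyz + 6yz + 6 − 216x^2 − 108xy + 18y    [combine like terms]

After distributive law, the bracketed line is:

−12xz + 2z − 72x^2z + 12xz − 36xyz + 6yz − 36x + 6 − 216x^2 + 36x − 108xy + 18y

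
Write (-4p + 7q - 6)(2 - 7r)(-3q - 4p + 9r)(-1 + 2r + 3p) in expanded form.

(-4p + 7q - 6)(2 - 7r)(-3q - 4p + 9r)(-1 + 2r + 3p)
= (-8p + 28pr + 14q - 49qr - 12 + 42r)(-3q - 4p + 9r)(-1 + 2r + 3p)    [distributive law]
= (24pq + 32p^2 - 72pr - 84pqr - 112p^2r + 252pr^2 - 42q^2 - 56pq + 126qr + 147q^2r + 196pqr - 441qr^2 + 36q + 48p - 108r - 126qr - 168pr + 378r^2)(-1 + 2r + 3p)    [distributive law]
= (-32pq + 32p^2 - 240pr + 112pqr - 112p^2r + 252pr^2 - 42q^2 + 147q^2r - 441qr^2 + 36q + 48p - 108r + 378r^2)(-1 + 2r + 3p)    [combine like terms]
= 32pq - 64pqr - 96p^2q - 32p^2 + 64p^2r + 96p^3 + 240pr - 480pr^2 - 720p^2r - 112pqr + 224pqr^2 + 336p^2qr + 112p^2r - 224p^2r^2 - 336p^3r - 252pr^2 + 504pr^3 + 756p^2r^2 + 42q^2 - 84q^2r - 126pq^2 - 147q^2r + 294q^2r^2 + 441pq^2r + 441qr^2 - 882qr^3 - 1323pqr^2 - 36q + 72qr + 108pq - 48p + 96pr + 144p^2 + 108r - 216r^2 - 324pr - 378r^2 + 756r^3 + 1134pr^2    [distributive law]
= 140pq - 176pqr - 96p^2q + 112p^2 - 544p^2r + 96p^3 + 12pr + 402pr^2 - 1099pqr^2 + 336p^2qr + 532p^2r^2 - 336p^3r + 504pr^3 + 42q^2 - 231q^2r - 126pq^2 + 294q^2r^2 + 441pq^2r + 441qr^2 - 882qr^3 - 36q + 72qr - 48p + 108r - 594r^2 + 756r^3    [combine like terms]

140pq - 176pqr - 96p^2q + 112p^2 - 544p^2r + 96p^3 + 12pr + 402pr^2 - 1099pqr^2 + 336p^2qr + 532p^2r^2 - 336p^3r + 504pr^3 + 42q^2 - 231q^2r - 126pq^2 + 294q^2r^2 + 441pq^2r + 441qr^2 - 882qr^3 - 36q + 72qr - 48p + 108r - 594r^2 + 756r^3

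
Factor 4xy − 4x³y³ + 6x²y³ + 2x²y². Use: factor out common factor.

4xy − 4x³y³ + 6x²y³ + 2x²y²
= 2(2xy − 2x³y³ + 3x²y³ + x²y²)    [factor out 2]
= 2xy(2 − 2x²y² + 3xy² + xy)    [factor out xy]

2xy(2 − 2x²y² + 3xy² + xy)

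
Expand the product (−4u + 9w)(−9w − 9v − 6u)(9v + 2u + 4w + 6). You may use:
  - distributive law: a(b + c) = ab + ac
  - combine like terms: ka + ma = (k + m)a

−180uvw + 60u^2w − 234uw^2 − 108uw + 324uv^2 + 288u^2v + 216uv + 48u^3 + 144u^2 − 1053vw^2 − 324w^3 − 486w^2 − 729v^2w − 486vw

(−4u + 9w)(−9w − 9v − 6u)(9v + 2u + 4w + 6)
= (36uw + 36uv + 24u^2 − 81w^2 − 81vw − 54uw)(9v + 2u + 4w + 6)    [distributive law]
= (−18uw + 36uv + 24u^2 − 81w^2 − 81vw)(9v + 2u + 4w + 6)    [combine like terms]
= −162uvw − 36u^2w − 72uw^2 − 108uw + 324uv^2 + 72u^2v + 144uvw + 216uv + 216u^2v + 48u^3 + 96u^2w + 144u^2 − 729vw^2 − 162uw^2 − 324w^3 − 486w^2 − 729v^2w − 162uvw − 324vw^2 − 486vw    [distributive law]
= −180uvw + 60u^2w − 234uw^2 − 108uw + 324uv^2 + 288u^2v + 216uv + 48u^3 + 144u^2 − 1053vw^2 − 324w^3 − 486w^2 − 729v^2w − 486vw    [combine like terms]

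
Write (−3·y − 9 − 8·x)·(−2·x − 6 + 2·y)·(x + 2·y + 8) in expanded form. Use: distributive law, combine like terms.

(−3·y − 9 − 8·x)·(−2·x − 6 + 2·y)·(x + 2·y + 8)
= (6·x·y + 18·y − 6·y^2 + 18·x + 54 − 18·y + 16·x^2 + 48·x − 16·x·y)·(x + 2·y + 8)    [distributive law]
= (−10·x·y − 6·y^2 + 66·x + 54 + 16·x^2)·(x + 2·y + 8)    [combine like terms]
= −10·x^2·y − 20·x·y^2 − 80·x·y − 6·x·y^2 − 12·y^3 − 48·y^2 + 66·x^2 + 132·x·y + 528·x + 54·x + 108·y + 432 + 16·x^3 + 32·x^2·y + 128·x^2    [distributive law]
= 22·x^2·y − 26·x·y^2 + 52·x·y − 12·y^3 − 48·y^2 + 194·x^2 + 582·x + 108·y + 432 + 16·x^3    [combine like terms]

22·x^2·y − 26·x·y^2 + 52·x·y − 12·y^3 − 48·y^2 + 194·x^2 + 582·x + 108·y + 432 + 16·x^3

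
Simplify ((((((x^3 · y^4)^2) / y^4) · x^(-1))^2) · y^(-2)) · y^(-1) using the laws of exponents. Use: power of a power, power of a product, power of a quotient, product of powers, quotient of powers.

x^10·y^5

((((((x^3 · y^4)^2) / y^4) · x^(-1))^2) · y^(-2)) · y^(-1)
= ((((((x^3 · y^4)^2) / y^4)^2) · ((x^(-1))^2)) · y^(-2)) · y^(-1)    [power of a product]
= ((((((x^3 · y^4)^2)^2) / ((y^4)^2)) · ((x^(-1))^2)) · y^(-2)) · y^(-1)    [power of a quotient]
= (((((x^3 · y^4)^4) / ((y^4)^2)) · ((x^(-1))^2)) · y^(-2)) · y^(-1)    [power of a power]
= ((((((x^3)^4) · ((y^4)^4)) / ((y^4)^2)) · ((x^(-1))^2)) · y^(-2)) · y^(-1)    [power of a product]
= ((((x^12 · ((y^4)^4)) / ((y^4)^2)) · ((x^(-1))^2)) · y^(-2)) · y^(-1)    [power of a power]
= ((((x^12 · y^16) / ((y^4)^2)) · ((x^(-1))^2)) · y^(-2)) · y^(-1)    [power of a power]
= ((((x^12 · y^16) / y^8) · ((x^(-1))^2)) · y^(-2)) · y^(-1)    [power of a power]
= ((((x^12 · y^16) / y^8) · x^(-2)) · y^(-2)) · y^(-1)    [power of a power]
= x^10·y^5    [quotient of powers; product of powers]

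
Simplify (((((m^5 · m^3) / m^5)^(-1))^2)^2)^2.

(((((m^5 · m^3) / m^5)^(-1))^2)^2)^2
= ((((m^5 · m^3) / m^5)^(-1))^2)^4    [power of a power]
= (((m^5 · m^3) / m^5)^(-1))^8    [power of a power]
= ((m^5 · m^3) / m^5)^(-8)    [power of a power]
= ((m^5 · m^3)^(-8)) / ((m^5)^(-8))    [power of a quotient]
= (((m^5)^(-8)) · ((m^3)^(-8))) / ((m^5)^(-8))    [power of a product]
= (m^(-40) · ((m^3)^(-8))) / ((m^5)^(-8))    [power of a power]
= (m^(-40) · m^(-24)) / ((m^5)^(-8))    [power of a power]
= m^(-64) / ((m^5)^(-8))    [product of powers]
= m^(-64) / m^(-40)    [power of a power]
= m^(-24)    [quotient of powers]

m^(-24)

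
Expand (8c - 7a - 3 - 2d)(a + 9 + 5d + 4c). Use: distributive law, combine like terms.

-20ac + 60c + 32cd + 32c^2 - 7a^2 - 66a - 37ad - 27 - 33d - 10d^2

(8c - 7a - 3 - 2d)(a + 9 + 5d + 4c)
= 8ac + 72c + 40cd + 32c^2 - 7a^2 - 63a - 35ad - 28ac - 3a - 27 - 15d - 12c - 2ad - 18d - 10d^2 - 8cd    [distributive law]
= -20ac + 60c + 32cd + 32c^2 - 7a^2 - 66a - 37ad - 27 - 33d - 10d^2    [combine like terms]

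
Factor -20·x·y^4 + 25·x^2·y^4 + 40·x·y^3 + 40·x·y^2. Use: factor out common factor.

-20·x·y^4 + 25·x^2·y^4 + 40·x·y^3 + 40·x·y^2
= 5(-4·x·y^4 + 5·x^2·y^4 + 8·x·y^3 + 8·x·y^2)    [factor out 5]
= 5·x·y^2(-4·y^2 + 5·x·y^2 + 8·y + 8)    [factor out x·y^2]

5·x·y^2(-4·y^2 + 5·x·y^2 + 8·y + 8)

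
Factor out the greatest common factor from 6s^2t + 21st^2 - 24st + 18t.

3t(2s^2 + 7st - 8s + 6)

6s^2t + 21st^2 - 24st + 18t
= 3(2s^2t + 7st^2 - 8st + 6t)    [factor out 3]
= 3t(2s^2 + 7st - 8s + 6)    [factor out t]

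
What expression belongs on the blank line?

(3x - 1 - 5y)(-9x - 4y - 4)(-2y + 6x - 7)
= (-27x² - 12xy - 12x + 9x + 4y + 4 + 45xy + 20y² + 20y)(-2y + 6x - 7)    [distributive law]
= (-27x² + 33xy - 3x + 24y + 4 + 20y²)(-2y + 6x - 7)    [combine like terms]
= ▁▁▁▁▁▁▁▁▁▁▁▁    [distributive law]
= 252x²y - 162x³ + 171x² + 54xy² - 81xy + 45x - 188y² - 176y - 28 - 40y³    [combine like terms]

By distributive law:

54x²y - 162x³ + 189x² - 66xy² + 198x²y - 231xy + 6xy - 18x² + 21x - 48y² + 144xy - 168y - 8y + 24x - 28 - 40y³ + 120xy² - 140y²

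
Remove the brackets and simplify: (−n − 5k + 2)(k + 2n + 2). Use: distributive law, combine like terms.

−11kn − 2n^2 + 2n − 5k^2 − 8k + 4

(−n − 5k + 2)(k + 2n + 2)
= −kn − 2n^2 − 2n − 5k^2 − 10kn − 10k + 2k + 4n + 4    [distributive law]
= −11kn − 2n^2 + 2n − 5k^2 − 8k + 4    [combine like terms]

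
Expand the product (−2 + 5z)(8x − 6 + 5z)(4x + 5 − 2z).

−64x^2 − 32x + 72xz + 60 − 224z + 205z^2 + 160x^2z + 20xz^2 − 50z^3

(−2 + 5z)(8x − 6 + 5z)(4x + 5 − 2z)
= (−16x + 12 − 10z + 40xz − 30z + 25z^2)(4x + 5 − 2z)    [distributive law]
= (−16x + 12 − 40z + 40xz + 25z^2)(4x + 5 − 2z)    [combine like terms]
= −64x^2 − 80x + 32xz + 48x + 60 − 24z − 160xz − 200z + 80z^2 + 160x^2z + 200xz − 80xz^2 + 100xz^2 + 125z^2 − 50z^3    [distributive law]
= −64x^2 − 32x + 72xz + 60 − 224z + 205z^2 + 160x^2z + 20xz^2 − 50z^3    [combine like terms]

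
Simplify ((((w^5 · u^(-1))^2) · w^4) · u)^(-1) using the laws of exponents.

((((w^5 · u^(-1))^2) · w^4) · u)^(-1)
= ((((w^5 · u^(-1))^2) · w^4)^(-1)) · (u^(-1))    [power of a product]
= ((((w^5 · u^(-1))^2)^(-1)) · ((w^4)^(-1))) · (u^(-1))    [power of a product]
= (((w^5 · u^(-1))^(-2)) · ((w^4)^(-1))) · (u^(-1))    [power of a power]
= ((((w^5)^(-2)) · ((u^(-1))^(-2))) · ((w^4)^(-1))) · (u^(-1))    [power of a product]
= ((w^(-10) · ((u^(-1))^(-2))) · ((w^4)^(-1))) · (u^(-1))    [power of a power]
= ((w^(-10) · u^2) · ((w^4)^(-1))) · (u^(-1))    [power of a power]
= ((w^(-10) · u^2) · w^(-4)) · (u^(-1))    [power of a power]
= uw^(-14)    [product of powers]

uw^(-14)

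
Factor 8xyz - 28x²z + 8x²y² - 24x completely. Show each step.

8xyz - 28x²z + 8x²y² - 24x
= 4(2xyz - 7x²z + 2x²y² - 6x)    [factor out 4]
= 4x(2yz - 7xz + 2xy² - 6)    [factor out x]

4x(2yz - 7xz + 2xy² - 6)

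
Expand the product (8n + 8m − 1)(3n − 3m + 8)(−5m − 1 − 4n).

(8n + 8m − 1)(3n − 3m + 8)(−5m − 1 − 4n)
= (24n^2 − 24mn + 64n + 24mn − 24m^2 + 64m − 3n + 3m − 8)(−5m − 1 − 4n)    [distributive law]
= (24n^2 + 61n − 24m^2 + 67m − 8)(−5m − 1 − 4n)    [combine like terms]
= −120mn^2 − 24n^2 − 96n^3 − 305mn − 61n − 244n^2 + 120m^3 + 24m^2 + 96m^2n − 335m^2 − 67m − 268mn + 40m + 8 + 32n    [distributive law]
= −120mn^2 − 268n^2 − 96n^3 − 573mn − 29n + 120m^3 − 311m^2 + 96m^2n − 27m + 8    [combine like terms]

−120mn^2 − 268n^2 − 96n^3 − 573mn − 29n + 120m^3 − 311m^2 + 96m^2n − 27m + 8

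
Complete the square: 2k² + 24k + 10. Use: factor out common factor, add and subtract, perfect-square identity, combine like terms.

2(k + 6)² − 62

2k² + 24k + 10
= 2(k² + 12k) + 10    [factor out 2 from the k-terms]
= 2(k² + 12k + 36 − 36) + 10    [add and subtract 36 inside the bracket]
= 2(k + 6)² − 72 + 10    [perfect-square identity]
= 2(k + 6)² − 62    [combine constants]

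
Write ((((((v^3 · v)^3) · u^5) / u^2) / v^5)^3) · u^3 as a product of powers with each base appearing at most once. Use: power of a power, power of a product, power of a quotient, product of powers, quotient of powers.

u^12v^21

((((((v^3 · v)^3) · u^5) / u^2) / v^5)^3) · u^3
= ((((((v^3 · v)^3) · u^5) / u^2)^3) / ((v^5)^3)) · u^3    [power of a quotient]
= ((((((v^3 · v)^3) · u^5)^3) / ((u^2)^3)) / ((v^5)^3)) · u^3    [power of a quotient]
= ((((((v^3 · v)^3)^3) · ((u^5)^3)) / ((u^2)^3)) / ((v^5)^3)) · u^3    [power of a product]
= (((((v^3 · v)^9) · ((u^5)^3)) / ((u^2)^3)) / ((v^5)^3)) · u^3    [power of a power]
= ((((((v^3)^9) · (v^9)) · ((u^5)^3)) / ((u^2)^3)) / ((v^5)^3)) · u^3    [power of a product]
= ((((v^27 · (v^9)) · ((u^5)^3)) / ((u^2)^3)) / ((v^5)^3)) · u^3    [power of a power]
= (((v^36 · ((u^5)^3)) / ((u^2)^3)) / ((v^5)^3)) · u^3    [product of powers]
= (((v^36 · u^15) / ((u^2)^3)) / ((v^5)^3)) · u^3    [power of a power]
= (((v^36 · u^15) / u^6) / ((v^5)^3)) · u^3    [power of a power]
= (((v^36 · u^15) / u^6) / v^15) · u^3    [power of a power]
= u^12v^21    [quotient of powers; product of powers]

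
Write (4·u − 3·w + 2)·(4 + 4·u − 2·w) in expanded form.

24·u + 16·u^2 − 20·u·w − 16·w + 6·w^2 + 8

(4·u − 3·w + 2)·(4 + 4·u − 2·w)
= 16·u + 16·u^2 − 8·u·w − 12·w − 12·u·w + 6·w^2 + 8 + 8·u − 4·w    [distributive law]
= 24·u + 16·u^2 − 20·u·w − 16·w + 6·w^2 + 8    [combine like terms]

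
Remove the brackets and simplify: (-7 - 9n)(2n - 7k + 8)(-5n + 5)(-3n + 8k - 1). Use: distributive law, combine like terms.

(-7 - 9n)(2n - 7k + 8)(-5n + 5)(-3n + 8k - 1)
= (-14n + 49k - 56 - 18n^2 + 63kn - 72n)(-5n + 5)(-3n + 8k - 1)    [distributive law]
= (-86n + 49k - 56 - 18n^2 + 63kn)(-5n + 5)(-3n + 8k - 1)    [combine like terms]
= (430n^2 - 430n - 245kn + 245k + 280n - 280 + 90n^3 - 90n^2 - 315kn^2 + 315kn)(-3n + 8k - 1)    [distributive law]
= (340n^2 - 150n + 70kn + 245k - 280 + 90n^3 - 315kn^2)(-3n + 8k - 1)    [combine like terms]
= -1020n^3 + 2720kn^2 - 340n^2 + 450n^2 - 1200kn + 150n - 210kn^2 + 560k^2n - 70kn - 735kn + 1960k^2 - 245k + 840n - 2240k + 280 - 270n^4 + 720kn^3 - 90n^3 + 945kn^3 - 2520k^2n^2 + 315kn^2    [distributive law]
= -1110n^3 + 2825kn^2 + 110n^2 - 2005kn + 990n + 560k^2n + 1960k^2 - 2485k + 280 - 270n^4 + 1665kn^3 - 2520k^2n^2    [combine like terms]

-1110n^3 + 2825kn^2 + 110n^2 - 2005kn + 990n + 560k^2n + 1960k^2 - 2485k + 280 - 270n^4 + 1665kn^3 - 2520k^2n^2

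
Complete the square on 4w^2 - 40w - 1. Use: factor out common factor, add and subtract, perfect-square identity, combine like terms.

4w^2 - 40w - 1
= 4(w^2 - 10w) - 1    [factor out 4 from the w-terms]
= 4(w^2 - 10w + 25 - 25) - 1    [add and subtract 25 inside the bracket]
= 4(w - 5)^2 - 100 - 1    [perfect-square identity]
= 4(w - 5)^2 - 101    [combine constants]

4(w - 5)^2 - 101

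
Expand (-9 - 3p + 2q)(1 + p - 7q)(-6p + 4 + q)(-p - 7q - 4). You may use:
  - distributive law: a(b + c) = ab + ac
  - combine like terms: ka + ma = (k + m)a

-246p^2 + 947pq + 12p - 752q + 144 - 1793q^2 - 132p^3 + 454p^2q + 1733pq^2 - 7q^3 - 18p^4 + 15p^3q + 880p^2q^2 - 735pq^3 + 98q^4

(-9 - 3p + 2q)(1 + p - 7q)(-6p + 4 + q)(-p - 7q - 4)
= (-9 - 9p + 63q - 3p - 3p^2 + 21pq + 2q + 2pq - 14q^2)(-6p + 4 + q)(-p - 7q - 4)    [distributive law]
= (-9 - 12p + 65q - 3p^2 + 23pq - 14q^2)(-6p + 4 + q)(-p - 7q - 4)    [combine like terms]
= (54p - 36 - 9q + 72p^2 - 48p - 12pq - 390pq + 260q + 65q^2 + 18p^3 - 12p^2 - 3p^2q - 138p^2q + 92pq + 23pq^2 + 84pq^2 - 56q^2 - 14q^3)(-p - 7q - 4)    [distributive law]
= (6p - 36 + 251q + 60p^2 - 310pq + 9q^2 + 18p^3 - 141p^2q + 107pq^2 - 14q^3)(-p - 7q - 4)    [combine like terms]
= -6p^2 - 42pq - 24p + 36p + 252q + 144 - 251pq - 1757q^2 - 1004q - 60p^3 - 420p^2q - 240p^2 + 310p^2q + 2170pq^2 + 1240pq - 9pq^2 - 63q^3 - 36q^2 - 18p^4 - 126p^3q - 72p^3 + 141p^3q + 987p^2q^2 + 564p^2q - 107p^2q^2 - 749pq^3 - 428pq^2 + 14pq^3 + 98q^4 + 56q^3    [distributive law]
= -246p^2 + 947pq + 12p - 752q + 144 - 1793q^2 - 132p^3 + 454p^2q + 1733pq^2 - 7q^3 - 18p^4 + 15p^3q + 880p^2q^2 - 735pq^3 + 98q^4    [combine like terms]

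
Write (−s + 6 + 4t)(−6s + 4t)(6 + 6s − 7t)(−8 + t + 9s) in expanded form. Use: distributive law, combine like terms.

−504s^2 + 3552s^2t − 1908s^3 − 1854s^3t + 324s^4 + 2418s^2t^2 − 744st − 2756st^2 − 716st^3 + 1728s − 1152t + 720t^2 + 824t^3 − 112t^4

(−s + 6 + 4t)(−6s + 4t)(6 + 6s − 7t)(−8 + t + 9s)
= (6s^2 − 4st − 36s + 24t − 24st + 16t^2)(6 + 6s − 7t)(−8 + t + 9s)    [distributive law]
= (6s^2 − 28st − 36s + 24t + 16t^2)(6 + 6s − 7t)(−8 + t + 9s)    [combine like terms]
= (36s^2 + 36s^3 − 42s^2t − 168st − 168s^2t + 196st^2 − 216s − 216s^2 + 252st + 144t + 144st − 168t^2 + 96t^2 + 96st^2 − 112t^3)(−8 + t + 9s)    [distributive law]
= (−180s^2 + 36s^3 − 210s^2t + 228st + 292st^2 − 216s + 144t − 72t^2 − 112t^3)(−8 + t + 9s)    [combine like terms]
= 1440s^2 − 180s^2t − 1620s^3 − 288s^3 + 36s^3t + 324s^4 + 1680s^2t − 210s^2t^2 − 1890s^3t − 1824st + 228st^2 + 2052s^2t − 2336st^2 + 292st^3 + 2628s^2t^2 + 1728s − 216st − 1944s^2 − 1152t + 144t^2 + 1296st + 576t^2 − 72t^3 − 648st^2 + 896t^3 − 112t^4 − 1008st^3    [distributive law]
= −504s^2 + 3552s^2t − 1908s^3 − 1854s^3t + 324s^4 + 2418s^2t^2 − 744st − 2756st^2 − 716st^3 + 1728s − 1152t + 720t^2 + 824t^3 − 112t^4    [combine like terms]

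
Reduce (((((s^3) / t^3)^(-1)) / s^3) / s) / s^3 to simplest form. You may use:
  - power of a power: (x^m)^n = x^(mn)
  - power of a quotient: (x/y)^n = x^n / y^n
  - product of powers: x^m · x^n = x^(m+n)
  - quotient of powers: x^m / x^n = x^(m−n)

s^(-10)·t^3

(((((s^3) / t^3)^(-1)) / s^3) / s) / s^3
= (((((s^3)^(-1)) / ((t^3)^(-1))) / s^3) / s) / s^3    [power of a quotient]
= ((((s^(-3)) / ((t^3)^(-1))) / s^3) / s) / s^3    [power of a power]
= (((s^(-3) / t^(-3)) / s^3) / s) / s^3    [power of a power]
= s^(-10)·t^3    [quotient of powers; product of powers]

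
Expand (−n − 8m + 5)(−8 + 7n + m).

43n − 7n^2 − 57mn + 69m − 8m^2 − 40

(−n − 8m + 5)(−8 + 7n + m)
= 8n − 7n^2 − mn + 64m − 56mn − 8m^2 − 40 + 35n + 5m    [distributive law]
= 43n − 7n^2 − 57mn + 69m − 8m^2 − 40    [combine like terms]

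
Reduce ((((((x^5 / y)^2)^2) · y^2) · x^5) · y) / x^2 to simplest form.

((((((x^5 / y)^2)^2) · y^2) · x^5) · y) / x^2
= (((((x^5 / y)^4) · y^2) · x^5) · y) / x^2    [power of a power]
= ((((((x^5)^4) / (y^4)) · y^2) · x^5) · y) / x^2    [power of a quotient]
= ((((x^20 / (y^4)) · y^2) · x^5) · y) / x^2    [power of a power]
= x^23y^(-1)    [quotient of powers; product of powers]

x^23y^(-1)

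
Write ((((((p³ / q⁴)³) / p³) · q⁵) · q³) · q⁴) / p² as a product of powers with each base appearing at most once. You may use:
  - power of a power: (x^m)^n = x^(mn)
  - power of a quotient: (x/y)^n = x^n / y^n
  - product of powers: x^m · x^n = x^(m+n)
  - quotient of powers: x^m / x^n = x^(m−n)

((((((p³ / q⁴)³) / p³) · q⁵) · q³) · q⁴) / p²
= (((((((p³)³) / ((q⁴)³)) / p³) · q⁵) · q³) · q⁴) / p²    [power of a quotient]
= (((((p⁹ / ((q⁴)³)) / p³) · q⁵) · q³) · q⁴) / p²    [power of a power]
= (((((p⁹ / q¹²) / p³) · q⁵) · q³) · q⁴) / p²    [power of a power]
= p⁴    [quotient of powers; product of powers]

p⁴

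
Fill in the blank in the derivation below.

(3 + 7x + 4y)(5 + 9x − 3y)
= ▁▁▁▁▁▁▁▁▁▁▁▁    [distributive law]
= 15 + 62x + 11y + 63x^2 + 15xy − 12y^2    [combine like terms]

By distributive law:

15 + 27x − 9y + 35x + 63x^2 − 21xy + 20y + 36xy − 12y^2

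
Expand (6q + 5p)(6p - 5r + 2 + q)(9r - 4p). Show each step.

489pqr - 164p^2q - 270qr^2 + 108qr - 48pq + 54q^2r - 24pq^2 + 370p^2r - 120p^3 - 225pr^2 + 90pr - 40p^2

(6q + 5p)(6p - 5r + 2 + q)(9r - 4p)
= (36pq - 30qr + 12q + 6q^2 + 30p^2 - 25pr + 10p + 5pq)(9r - 4p)    [distributive law]
= (41pq - 30qr + 12q + 6q^2 + 30p^2 - 25pr + 10p)(9r - 4p)    [combine like terms]
= 369pqr - 164p^2q - 270qr^2 + 120pqr + 108qr - 48pq + 54q^2r - 24pq^2 + 270p^2r - 120p^3 - 225pr^2 + 100p^2r + 90pr - 40p^2    [distributive law]
= 489pqr - 164p^2q - 270qr^2 + 108qr - 48pq + 54q^2r - 24pq^2 + 370p^2r - 120p^3 - 225pr^2 + 90pr - 40p^2    [combine like terms]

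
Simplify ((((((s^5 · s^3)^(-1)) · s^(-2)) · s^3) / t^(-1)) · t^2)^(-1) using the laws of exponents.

s^7t^(-3)

((((((s^5 · s^3)^(-1)) · s^(-2)) · s^3) / t^(-1)) · t^2)^(-1)
= ((((((s^5 · s^3)^(-1)) · s^(-2)) · s^3) / t^(-1))^(-1)) · ((t^2)^(-1))    [power of a product]
= ((((((s^5 · s^3)^(-1)) · s^(-2)) · s^3)^(-1)) / ((t^(-1))^(-1))) · ((t^2)^(-1))    [power of a quotient]
= ((((((s^5 · s^3)^(-1)) · s^(-2))^(-1)) · ((s^3)^(-1))) / ((t^(-1))^(-1))) · ((t^2)^(-1))    [power of a product]
= ((((((s^5 · s^3)^(-1))^(-1)) · ((s^(-2))^(-1))) · ((s^3)^(-1))) / ((t^(-1))^(-1))) · ((t^2)^(-1))    [power of a product]
= (((((s^5 · s^3)^1) · ((s^(-2))^(-1))) · ((s^3)^(-1))) / ((t^(-1))^(-1))) · ((t^2)^(-1))    [power of a power]
= ((((((s^5)^1) · ((s^3)^1)) · ((s^(-2))^(-1))) · ((s^3)^(-1))) / ((t^(-1))^(-1))) · ((t^2)^(-1))    [power of a product]
= ((((s^5 · ((s^3)^1)) · ((s^(-2))^(-1))) · ((s^3)^(-1))) / ((t^(-1))^(-1))) · ((t^2)^(-1))    [power of a power]
= ((((s^5 · s^3) · ((s^(-2))^(-1))) · ((s^3)^(-1))) / ((t^(-1))^(-1))) · ((t^2)^(-1))    [power of a power]
= (((s^8 · ((s^(-2))^(-1))) · ((s^3)^(-1))) / ((t^(-1))^(-1))) · ((t^2)^(-1))    [product of powers]
= (((s^8 · s^2) · ((s^3)^(-1))) / ((t^(-1))^(-1))) · ((t^2)^(-1))    [power of a power]
= ((s^10 · ((s^3)^(-1))) / ((t^(-1))^(-1))) · ((t^2)^(-1))    [product of powers]
= ((s^10 · s^(-3)) / ((t^(-1))^(-1))) · ((t^2)^(-1))    [power of a power]
= (s^7 / ((t^(-1))^(-1))) · ((t^2)^(-1))    [product of powers]
= (s^7 / t) · ((t^2)^(-1))    [power of a power]
= (s^7 / t) · t^(-2)    [power of a power]
= s^7t^(-3)    [quotient of powers]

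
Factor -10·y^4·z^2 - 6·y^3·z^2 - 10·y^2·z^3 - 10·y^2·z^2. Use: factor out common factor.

2·y^2·z^2(-5·y^2 - 3·y - 5·z - 5)

-10·y^4·z^2 - 6·y^3·z^2 - 10·y^2·z^3 - 10·y^2·z^2
= 2(-5·y^4·z^2 - 3·y^3·z^2 - 5·y^2·z^3 - 5·y^2·z^2)    [factor out 2]
= 2·y^2·z^2(-5·y^2 - 3·y - 5·z - 5)    [factor out y^2·z^2]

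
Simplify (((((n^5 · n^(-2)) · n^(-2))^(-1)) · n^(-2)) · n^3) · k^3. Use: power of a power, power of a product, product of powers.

k^3

(((((n^5 · n^(-2)) · n^(-2))^(-1)) · n^(-2)) · n^3) · k^3
= (((((n^5 · n^(-2))^(-1)) · ((n^(-2))^(-1))) · n^(-2)) · n^3) · k^3    [power of a product]
= ((((((n^5)^(-1)) · ((n^(-2))^(-1))) · ((n^(-2))^(-1))) · n^(-2)) · n^3) · k^3    [power of a product]
= ((((n^(-5) · ((n^(-2))^(-1))) · ((n^(-2))^(-1))) · n^(-2)) · n^3) · k^3    [power of a power]
= ((((n^(-5) · n^2) · ((n^(-2))^(-1))) · n^(-2)) · n^3) · k^3    [power of a power]
= (((n^(-3) · ((n^(-2))^(-1))) · n^(-2)) · n^3) · k^3    [product of powers]
= (((n^(-3) · n^2) · n^(-2)) · n^3) · k^3    [power of a power]
= ((n^(-1) · n^(-2)) · n^3) · k^3    [product of powers]
= (n^(-3) · n^3) · k^3    [product of powers]
= n^0 · k^3    [product of powers]
= k^3    [rearrange]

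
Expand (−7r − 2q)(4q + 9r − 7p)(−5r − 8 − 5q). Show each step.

(−7r − 2q)(4q + 9r − 7p)(−5r − 8 − 5q)
= (−28qr − 63r^2 + 49pr − 8q^2 − 18qr + 14pq)(−5r − 8 − 5q)    [distributive law]
= (−46qr − 63r^2 + 49pr − 8q^2 + 14pq)(−5r − 8 − 5q)    [combine like terms]
= 230qr^2 + 368qr + 230q^2r + 315r^3 + 504r^2 + 315qr^2 − 245pr^2 − 392pr − 245pqr + 40q^2r + 64q^2 + 40q^3 − 70pqr − 112pq − 70pq^2    [distributive law]
= 545qr^2 + 368qr + 270q^2r + 315r^3 + 504r^2 − 245pr^2 − 392pr − 315pqr + 64q^2 + 40q^3 − 112pq − 70pq^2    [combine like terms]

545qr^2 + 368qr + 270q^2r + 315r^3 + 504r^2 − 245pr^2 − 392pr − 315pqr + 64q^2 + 40q^3 − 112pq − 70pq^2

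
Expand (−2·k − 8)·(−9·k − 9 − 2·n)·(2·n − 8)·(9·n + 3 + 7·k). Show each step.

(−2·k − 8)·(−9·k − 9 − 2·n)·(2·n − 8)·(9·n + 3 + 7·k)
= (18·k^2 + 18·k + 4·k·n + 72·k + 72 + 16·n)·(2·n − 8)·(9·n + 3 + 7·k)    [distributive law]
= (18·k^2 + 90·k + 4·k·n + 72 + 16·n)·(2·n − 8)·(9·n + 3 + 7·k)    [combine like terms]
= (36·k^2·n − 144·k^2 + 180·k·n − 720·k + 8·k·n^2 − 32·k·n + 144·n − 576 + 32·n^2 − 128·n)·(9·n + 3 + 7·k)    [distributive law]
= (36·k^2·n − 144·k^2 + 148·k·n − 720·k + 8·k·n^2 + 16·n − 576 + 32·n^2)·(9·n + 3 + 7·k)    [combine like terms]
= 324·k^2·n^2 + 108·k^2·n + 252·k^3·n − 1296·k^2·n − 432·k^2 − 1008·k^3 + 1332·k·n^2 + 444·k·n + 1036·k^2·n − 6480·k·n − 2160·k − 5040·k^2 + 72·k·n^3 + 24·k·n^2 + 56·k^2·n^2 + 144·n^2 + 48·n + 112·k·n − 5184·n − 1728 − 4032·k + 288·n^3 + 96·n^2 + 224·k·n^2    [distributive law]
= 380·k^2·n^2 − 152·k^2·n + 252·k^3·n − 5472·k^2 − 1008·k^3 + 1580·k·n^2 − 5924·k·n − 6192·k + 72·k·n^3 + 240·n^2 − 5136·n − 1728 + 288·n^3    [combine like terms]

380·k^2·n^2 − 152·k^2·n + 252·k^3·n − 5472·k^2 − 1008·k^3 + 1580·k·n^2 − 5924·k·n − 6192·k + 72·k·n^3 + 240·n^2 − 5136·n − 1728 + 288·n^3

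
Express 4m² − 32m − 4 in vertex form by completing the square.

4(m − 4)² − 68

4m² − 32m − 4
= 4(m² − 8m) − 4    [factor out 4 from the m-terms]
= 4(m² − 8m + 16 − 16) − 4    [add and subtract 16 inside the bracket]
= 4(m − 4)² − 64 − 4    [perfect-square identity]
= 4(m − 4)² − 68    [combine constants]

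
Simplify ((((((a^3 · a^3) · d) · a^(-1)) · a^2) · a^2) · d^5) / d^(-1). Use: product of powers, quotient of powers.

a^9d^7

((((((a^3 · a^3) · d) · a^(-1)) · a^2) · a^2) · d^5) / d^(-1)
= (((((a^6 · d) · a^(-1)) · a^2) · a^2) · d^5) / d^(-1)    [product of powers]
= a^9d^7    [quotient of powers; product of powers]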